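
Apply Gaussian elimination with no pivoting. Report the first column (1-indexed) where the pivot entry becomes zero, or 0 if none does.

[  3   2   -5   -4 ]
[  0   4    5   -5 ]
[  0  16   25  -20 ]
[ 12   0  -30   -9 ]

Naive forward elimination:
R4 <- R4 - (4)*R1:  [   0   -8  -10    7 ]
R3 <- R3 - (4)*R2:  [ 0  0  5  0 ]
R4 <- R4 - (-2)*R2:  [  0   0   0  -3 ]
All pivots nonzero; naive elimination completes without hitting a zero pivot.

first zero-pivot column = 0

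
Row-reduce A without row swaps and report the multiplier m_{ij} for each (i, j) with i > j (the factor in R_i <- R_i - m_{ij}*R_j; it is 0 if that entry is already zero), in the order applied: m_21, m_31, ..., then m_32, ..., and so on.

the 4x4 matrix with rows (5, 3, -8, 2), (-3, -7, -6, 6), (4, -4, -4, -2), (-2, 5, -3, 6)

multipliers: -3/5, 4/5, -2/5, 16/13, -31/26, -62/51

Forward elimination:
R2 <- R2 - (-3/5)*R1:  [     0  -26/5  -54/5   36/5 ]
R3 <- R3 - (4/5)*R1:  [     0  -32/5   12/5  -18/5 ]
R4 <- R4 - (-2/5)*R1:  [     0   31/5  -31/5   34/5 ]
R3 <- R3 - (16/13)*R2:  [       0        0   204/13  -162/13 ]
R4 <- R4 - (-31/26)*R2:  [       0        0  -248/13   200/13 ]
R4 <- R4 - (-62/51)*R3:  [    0     0     0  4/17 ]
Multipliers (in order of application): m_{21} = -3/5, m_{31} = 4/5, m_{41} = -2/5, m_{32} = 16/13, m_{42} = -31/26, m_{43} = -62/51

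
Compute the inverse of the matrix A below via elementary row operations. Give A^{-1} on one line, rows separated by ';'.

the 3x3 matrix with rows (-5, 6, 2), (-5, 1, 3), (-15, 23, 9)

Gauss-Jordan on [A | I]:
R1 <- (1/-5)*R1:  [    1  -6/5  -2/5  |  -1/5     0     0 ]
R2 <- R2 - (-5)*R1:  [  0  -5   1  |  -1   1   0 ]
R3 <- R3 - (-15)*R1:  [  0   5   3  |  -3   0   1 ]
R2 <- (1/-5)*R2:  [    0     1  -1/5  |   1/5  -1/5     0 ]
R1 <- R1 - (-6/5)*R2:  [      1       0  -16/25  |    1/25   -6/25       0 ]
R3 <- R3 - (5)*R2:  [  0   0   4  |  -4   1   1 ]
R3 <- (1/4)*R3:  [   0    0    1  |   -1  1/4  1/4 ]
R1 <- R1 - (-16/25)*R3:  [     1      0      0  |   -3/5  -2/25   4/25 ]
R2 <- R2 - (-1/5)*R3:  [     0      1      0  |      0  -3/20   1/20 ]
Right block of [I | A^{-1}] is the inverse:
[ -3/5  -2/25  4/25 ]
[    0  -3/20  1/20 ]
[   -1    1/4   1/4 ]

inverse = [-3/5 -2/25 4/25; 0 -3/20 1/20; -1 1/4 1/4]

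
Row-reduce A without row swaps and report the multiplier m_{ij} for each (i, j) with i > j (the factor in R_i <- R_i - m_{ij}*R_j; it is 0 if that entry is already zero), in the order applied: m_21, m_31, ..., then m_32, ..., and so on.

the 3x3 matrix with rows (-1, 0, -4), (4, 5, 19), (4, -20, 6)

Forward elimination:
R2 <- R2 - (-4)*R1:  [ 0  5  3 ]
R3 <- R3 - (-4)*R1:  [   0  -20  -10 ]
R3 <- R3 - (-4)*R2:  [ 0  0  2 ]
Multipliers (in order of application): m_{21} = -4, m_{31} = -4, m_{32} = -4

multipliers: -4, -4, -4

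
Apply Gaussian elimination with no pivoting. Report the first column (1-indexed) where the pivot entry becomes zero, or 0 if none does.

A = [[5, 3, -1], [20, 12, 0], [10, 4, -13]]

first zero-pivot column = 2

Naive forward elimination:
R2 <- R2 - (4)*R1:  [ 0  0  4 ]
R3 <- R3 - (2)*R1:  [   0   -2  -11 ]
Matrix at this point:
[ 5   3   -1 ]
[ 0   0    4 ]
[ 0  -2  -11 ]
Pivot entry (2,2) is zero but row 3 has -2 in column 2 -> naive elimination stops; a row interchange (e.g. R2 <-> R3) would be required here.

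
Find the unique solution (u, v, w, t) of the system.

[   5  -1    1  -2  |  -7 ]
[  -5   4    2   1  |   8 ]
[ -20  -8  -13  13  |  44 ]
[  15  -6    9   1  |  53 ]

(-1, -3, 5, 5)

Forward elimination on [A|b]:
R2 <- R2 - (-1)*R1:  [  0   3   3  -1   1 ]
R3 <- R3 - (-4)*R1:  [   0  -12   -9    5   16 ]
R4 <- R4 - (3)*R1:  [  0  -3   6   7  74 ]
R3 <- R3 - (-4)*R2:  [  0   0   3   1  20 ]
R4 <- R4 - (-1)*R2:  [  0   0   9   6  75 ]
R4 <- R4 - (3)*R3:  [  0   0   0   3  15 ]
Row echelon form:
[ 5  -1  1  -2  |  -7 ]
[ 0   3  3  -1  |   1 ]
[ 0   0  3   1  |  20 ]
[ 0   0  0   3  |  15 ]
Back-substitution:
t = (15) / 3 = 5
w = (20 - (1)*(5)) / 3 = 5
v = (1 - (3)*(5) - (-1)*(5)) / 3 = -3
u = (-7 - (-1)*(-3) - (1)*(5) - (-2)*(5)) / 5 = -1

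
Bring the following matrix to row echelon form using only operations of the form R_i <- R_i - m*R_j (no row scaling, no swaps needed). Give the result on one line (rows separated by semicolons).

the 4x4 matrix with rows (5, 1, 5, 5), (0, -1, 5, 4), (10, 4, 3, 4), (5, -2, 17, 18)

REF = [5 1 5 5; 0 -1 5 4; 0 0 3 2; 0 0 0 3]

Forward elimination:
R3 <- R3 - (2)*R1:  [  0   2  -7  -6 ]
R4 <- R4 - (1)*R1:  [  0  -3  12  13 ]
R3 <- R3 - (-2)*R2:  [ 0  0  3  2 ]
R4 <- R4 - (3)*R2:  [  0   0  -3   1 ]
R4 <- R4 - (-1)*R3:  [ 0  0  0  3 ]
Row echelon form:
[ 5   1  5  5 ]
[ 0  -1  5  4 ]
[ 0   0  3  2 ]
[ 0   0  0  3 ]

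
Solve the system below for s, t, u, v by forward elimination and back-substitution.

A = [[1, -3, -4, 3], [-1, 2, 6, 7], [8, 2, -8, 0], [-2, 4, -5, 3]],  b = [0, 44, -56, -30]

(-1, -4, 5, 3)

Forward elimination on [A|b]:
R2 <- R2 - (-1)*R1:  [  0  -1   2  10  44 ]
R3 <- R3 - (8)*R1:  [   0   26   24  -24  -56 ]
R4 <- R4 - (-2)*R1:  [   0   -2  -13    9  -30 ]
R3 <- R3 - (-26)*R2:  [    0     0    76   236  1088 ]
R4 <- R4 - (2)*R2:  [    0     0   -17   -11  -118 ]
R4 <- R4 - (-17/76)*R3:  [       0        0        0   794/19  2382/19 ]
Row echelon form:
[ 1  -3  -4       3  |        0 ]
[ 0  -1   2      10  |       44 ]
[ 0   0  76     236  |     1088 ]
[ 0   0   0  794/19  |  2382/19 ]
Back-substitution:
v = (2382/19) / (794/19) = 3
u = (1088 - (236)*(3)) / 76 = 5
t = (44 - (2)*(5) - (10)*(3)) / -1 = -4
s = (0 - (-3)*(-4) - (-4)*(5) - (3)*(3)) / 1 = -1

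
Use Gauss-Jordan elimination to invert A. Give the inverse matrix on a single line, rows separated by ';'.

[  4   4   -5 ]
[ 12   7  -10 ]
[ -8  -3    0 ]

Gauss-Jordan on [A | I]:
R1 <- (1/4)*R1:  [    1     1  -5/4  |   1/4     0     0 ]
R2 <- R2 - (12)*R1:  [  0  -5   5  |  -3   1   0 ]
R3 <- R3 - (-8)*R1:  [   0    5  -10  |    2    0    1 ]
R2 <- (1/-5)*R2:  [    0     1    -1  |   3/5  -1/5     0 ]
R1 <- R1 - (1)*R2:  [     1      0   -1/4  |  -7/20    1/5      0 ]
R3 <- R3 - (5)*R2:  [  0   0  -5  |  -1   1   1 ]
R3 <- (1/-5)*R3:  [    0     0     1  |   1/5  -1/5  -1/5 ]
R1 <- R1 - (-1/4)*R3:  [     1      0      0  |  -3/10   3/20  -1/20 ]
R2 <- R2 - (-1)*R3:  [    0     1     0  |   4/5  -2/5  -1/5 ]
Right block of [I | A^{-1}] is the inverse:
[ -3/10  3/20  -1/20 ]
[   4/5  -2/5   -1/5 ]
[   1/5  -1/5   -1/5 ]

inverse = [-3/10 3/20 -1/20; 4/5 -2/5 -1/5; 1/5 -1/5 -1/5]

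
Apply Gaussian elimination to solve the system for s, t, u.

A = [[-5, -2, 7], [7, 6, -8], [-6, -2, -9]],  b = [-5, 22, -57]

Forward elimination on [A|b]:
R2 <- R2 - (-7/5)*R1:  [    0  16/5   9/5    15 ]
R3 <- R3 - (6/5)*R1:  [     0    2/5  -87/5    -51 ]
R3 <- R3 - (1/8)*R2:  [      0       0  -141/8  -423/8 ]
Row echelon form:
[ -5    -2       7  |      -5 ]
[  0  16/5     9/5  |      15 ]
[  0     0  -141/8  |  -423/8 ]
Back-substitution:
u = (-423/8) / (-141/8) = 3
t = (15 - (9/5)*(3)) / (16/5) = 3
s = (-5 - (-2)*(3) - (7)*(3)) / -5 = 4

(4, 3, 3)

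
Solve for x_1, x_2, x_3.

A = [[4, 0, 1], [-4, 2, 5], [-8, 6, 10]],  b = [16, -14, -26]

Forward elimination on [A|b]:
R2 <- R2 - (-1)*R1:  [ 0  2  6  2 ]
R3 <- R3 - (-2)*R1:  [  0   6  12   6 ]
R3 <- R3 - (3)*R2:  [  0   0  -6   0 ]
Row echelon form:
[ 4  0   1  |  16 ]
[ 0  2   6  |   2 ]
[ 0  0  -6  |   0 ]
Back-substitution:
x_3 = (0) / -6 = 0
x_2 = (2 - (6)*(0)) / 2 = 1
x_1 = (16 - (1)*(0)) / 4 = 4

(4, 1, 0)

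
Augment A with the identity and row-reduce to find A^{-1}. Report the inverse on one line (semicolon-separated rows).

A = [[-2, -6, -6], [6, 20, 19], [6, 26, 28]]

inverse = [-11/4 -1/2 -1/4; 9/4 5/6 -1/12; -3/2 -2/3 1/6]

Gauss-Jordan on [A | I]:
R1 <- (1/-2)*R1:  [    1     3     3  |  -1/2     0     0 ]
R2 <- R2 - (6)*R1:  [ 0  2  1  |  3  1  0 ]
R3 <- R3 - (6)*R1:  [  0   8  10  |   3   0   1 ]
R2 <- (1/2)*R2:  [   0    1  1/2  |  3/2  1/2    0 ]
R1 <- R1 - (3)*R2:  [    1     0   3/2  |    -5  -3/2     0 ]
R3 <- R3 - (8)*R2:  [  0   0   6  |  -9  -4   1 ]
R3 <- (1/6)*R3:  [    0     0     1  |  -3/2  -2/3   1/6 ]
R1 <- R1 - (3/2)*R3:  [     1      0      0  |  -11/4   -1/2   -1/4 ]
R2 <- R2 - (1/2)*R3:  [     0      1      0  |    9/4    5/6  -1/12 ]
Right block of [I | A^{-1}] is the inverse:
[ -11/4  -1/2   -1/4 ]
[   9/4   5/6  -1/12 ]
[  -3/2  -2/3    1/6 ]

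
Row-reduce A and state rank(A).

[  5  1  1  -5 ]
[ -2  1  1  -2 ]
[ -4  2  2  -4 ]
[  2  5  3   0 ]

Row reduction:
R2 <- R2 - (-2/5)*R1:  [   0  7/5  7/5   -4 ]
R3 <- R3 - (-4/5)*R1:  [    0  14/5  14/5    -8 ]
R4 <- R4 - (2/5)*R1:  [    0  23/5  13/5     2 ]
R3 <- R3 - (2)*R2:  [ 0  0  0  0 ]
R4 <- R4 - (23/7)*R2:  [     0      0     -2  106/7 ]
R3 <-> R4   (pivot in column 3 was zero)
[ 5    1    1     -5 ]
[ 0  7/5  7/5     -4 ]
[ 0    0   -2  106/7 ]
[ 0    0    0      0 ]
Row echelon form:
[ 5    1    1     -5 ]
[ 0  7/5  7/5     -4 ]
[ 0    0   -2  106/7 ]
[ 0    0    0      0 ]
Nonzero rows / pivot columns: 3

rank(A) = 3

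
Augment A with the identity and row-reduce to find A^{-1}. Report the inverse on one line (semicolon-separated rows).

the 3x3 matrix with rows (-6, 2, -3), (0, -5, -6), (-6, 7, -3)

Gauss-Jordan on [A | I]:
R1 <- (1/-6)*R1:  [    1  -1/3   1/2  |  -1/6     0     0 ]
R3 <- R3 - (-6)*R1:  [  0   5   0  |  -1   0   1 ]
R2 <- (1/-5)*R2:  [    0     1   6/5  |     0  -1/5     0 ]
R1 <- R1 - (-1/3)*R2:  [     1      0   9/10  |   -1/6  -1/15      0 ]
R3 <- R3 - (5)*R2:  [  0   0  -6  |  -1   1   1 ]
R3 <- (1/-6)*R3:  [    0     0     1  |   1/6  -1/6  -1/6 ]
R1 <- R1 - (9/10)*R3:  [      1       0       0  |  -19/60    1/12    3/20 ]
R2 <- R2 - (6/5)*R3:  [    0     1     0  |  -1/5     0   1/5 ]
Right block of [I | A^{-1}] is the inverse:
[ -19/60  1/12  3/20 ]
[   -1/5     0   1/5 ]
[    1/6  -1/6  -1/6 ]

inverse = [-19/60 1/12 3/20; -1/5 0 1/5; 1/6 -1/6 -1/6]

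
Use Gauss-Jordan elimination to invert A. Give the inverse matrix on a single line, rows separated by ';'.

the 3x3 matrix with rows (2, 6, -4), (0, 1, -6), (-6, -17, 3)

inverse = [33/2 -25/3 16/3; -6 3 -2; -1 1/3 -1/3]

Gauss-Jordan on [A | I]:
R1 <- (1/2)*R1:  [   1    3   -2  |  1/2    0    0 ]
R3 <- R3 - (-6)*R1:  [  0   1  -9  |   3   0   1 ]
R1 <- R1 - (3)*R2:  [   1    0   16  |  1/2   -3    0 ]
R3 <- R3 - (1)*R2:  [  0   0  -3  |   3  -1   1 ]
R3 <- (1/-3)*R3:  [    0     0     1  |    -1   1/3  -1/3 ]
R1 <- R1 - (16)*R3:  [     1      0      0  |   33/2  -25/3   16/3 ]
R2 <- R2 - (-6)*R3:  [  0   1   0  |  -6   3  -2 ]
Right block of [I | A^{-1}] is the inverse:
[ 33/2  -25/3  16/3 ]
[   -6      3    -2 ]
[   -1    1/3  -1/3 ]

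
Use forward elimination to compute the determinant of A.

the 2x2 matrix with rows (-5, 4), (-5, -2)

det(A) = 30

Forward elimination:
R2 <- R2 - (1)*R1:  [  0  -6 ]
Upper-triangular form:
[ -5   4 ]
[  0  -6 ]
det(A) = (-1)^0 * (-5) * (-6) = 30  (0 row swaps -> sign +1)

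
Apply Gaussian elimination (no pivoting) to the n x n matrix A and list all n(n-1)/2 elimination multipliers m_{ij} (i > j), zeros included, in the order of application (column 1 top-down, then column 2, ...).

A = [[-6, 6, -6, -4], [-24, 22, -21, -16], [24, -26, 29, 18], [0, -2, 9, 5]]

multipliers: 4, -4, 0, 1, 1, 3

Forward elimination:
R2 <- R2 - (4)*R1:  [  0  -2   3   0 ]
R3 <- R3 - (-4)*R1:  [  0  -2   5   2 ]
R4: entry in column 1 is already 0 -> m_{41} = 0 (no row operation needed)
R3 <- R3 - (1)*R2:  [ 0  0  2  2 ]
R4 <- R4 - (1)*R2:  [ 0  0  6  5 ]
R4 <- R4 - (3)*R3:  [  0   0   0  -1 ]
Multipliers (in order of application): m_{21} = 4, m_{31} = -4, m_{41} = 0, m_{32} = 1, m_{42} = 1, m_{43} = 3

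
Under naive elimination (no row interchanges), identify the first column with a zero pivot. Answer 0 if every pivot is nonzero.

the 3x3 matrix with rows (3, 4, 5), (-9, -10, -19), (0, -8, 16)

first zero-pivot column = 3

Naive forward elimination:
R2 <- R2 - (-3)*R1:  [  0   2  -4 ]
R3 <- R3 - (-4)*R2:  [ 0  0  0 ]
Matrix at this point:
[ 3  4   5 ]
[ 0  2  -4 ]
[ 0  0   0 ]
Pivot entry (3,3) in the last row is zero and there are no rows below to swap with -> zero pivot in column 3 (A is singular).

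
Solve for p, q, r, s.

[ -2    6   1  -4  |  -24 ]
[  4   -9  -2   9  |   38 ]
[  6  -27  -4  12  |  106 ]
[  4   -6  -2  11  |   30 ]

Forward elimination on [A|b]:
R2 <- R2 - (-2)*R1:  [   0    3    0    1  -10 ]
R3 <- R3 - (-3)*R1:  [  0  -9  -1   0  34 ]
R4 <- R4 - (-2)*R1:  [   0    6    0    3  -18 ]
R3 <- R3 - (-3)*R2:  [  0   0  -1   3   4 ]
R4 <- R4 - (2)*R2:  [ 0  0  0  1  2 ]
Row echelon form:
[ -2  6   1  -4  |  -24 ]
[  0  3   0   1  |  -10 ]
[  0  0  -1   3  |    4 ]
[  0  0   0   1  |    2 ]
Back-substitution:
s = (2) / 1 = 2
r = (4 - (3)*(2)) / -1 = 2
q = (-10 - (1)*(2)) / 3 = -4
p = (-24 - (6)*(-4) - (1)*(2) - (-4)*(2)) / -2 = -3

(-3, -4, 2, 2)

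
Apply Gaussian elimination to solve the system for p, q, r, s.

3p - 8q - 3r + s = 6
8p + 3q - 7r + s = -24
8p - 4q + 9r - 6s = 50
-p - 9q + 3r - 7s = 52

(0, -2, 2, -4)

Forward elimination on [A|b]:
R2 <- R2 - (8/3)*R1:  [    0  73/3     1  -5/3   -40 ]
R3 <- R3 - (8/3)*R1:  [     0   52/3     17  -26/3     34 ]
R4 <- R4 - (-1/3)*R1:  [     0  -35/3      2  -20/3     54 ]
R3 <- R3 - (52/73)*R2:  [       0        0  1189/73  -546/73  4562/73 ]
R4 <- R4 - (-35/73)*R2:  [       0        0   181/73  -545/73  2542/73 ]
R4 <- R4 - (181/1189)*R3:  [          0           0           0  -7523/1189  30092/1189 ]
Row echelon form:
[ 3    -8       -3           1  |           6 ]
[ 0  73/3        1        -5/3  |         -40 ]
[ 0     0  1189/73     -546/73  |     4562/73 ]
[ 0     0        0  -7523/1189  |  30092/1189 ]
Back-substitution:
s = (30092/1189) / (-7523/1189) = -4
r = (4562/73 - (-546/73)*(-4)) / (1189/73) = 2
q = (-40 - (1)*(2) - (-5/3)*(-4)) / (73/3) = -2
p = (6 - (-8)*(-2) - (-3)*(2) - (1)*(-4)) / 3 = 0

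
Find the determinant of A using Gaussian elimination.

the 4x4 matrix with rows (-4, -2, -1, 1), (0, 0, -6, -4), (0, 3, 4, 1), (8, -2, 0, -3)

det(A) = 216

Forward elimination:
R4 <- R4 - (-2)*R1:  [  0  -6  -2  -1 ]
R2 <-> R3   (pivot in column 2 was zero)
[ -4  -2  -1   1 ]
[  0   3   4   1 ]
[  0   0  -6  -4 ]
[  0  -6  -2  -1 ]
R4 <- R4 - (-2)*R2:  [ 0  0  6  1 ]
R4 <- R4 - (-1)*R3:  [  0   0   0  -3 ]
Upper-triangular form:
[ -4  -2  -1   1 ]
[  0   3   4   1 ]
[  0   0  -6  -4 ]
[  0   0   0  -3 ]
det(A) = (-1)^1 * (-4) * (3) * (-6) * (-3) = 216  (1 row swap -> sign -1)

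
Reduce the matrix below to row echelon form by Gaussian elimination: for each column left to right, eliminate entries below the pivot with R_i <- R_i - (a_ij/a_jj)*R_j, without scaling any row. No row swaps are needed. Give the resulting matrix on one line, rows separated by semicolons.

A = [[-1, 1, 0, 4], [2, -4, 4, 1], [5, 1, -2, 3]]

REF = [-1 1 0 4; 0 -2 4 9; 0 0 10 50]

Forward elimination:
R2 <- R2 - (-2)*R1:  [  0  -2   4   9 ]
R3 <- R3 - (-5)*R1:  [  0   6  -2  23 ]
R3 <- R3 - (-3)*R2:  [  0   0  10  50 ]
Row echelon form:
[ -1   1   0   4 ]
[  0  -2   4   9 ]
[  0   0  10  50 ]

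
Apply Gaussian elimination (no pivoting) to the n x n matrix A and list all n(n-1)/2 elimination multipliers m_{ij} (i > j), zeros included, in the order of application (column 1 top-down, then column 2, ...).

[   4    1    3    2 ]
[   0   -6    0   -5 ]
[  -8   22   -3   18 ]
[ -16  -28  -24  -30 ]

multipliers: 0, -2, -4, -4, 4, -4

Forward elimination:
R2: entry in column 1 is already 0 -> m_{21} = 0 (no row operation needed)
R3 <- R3 - (-2)*R1:  [  0  24   3  22 ]
R4 <- R4 - (-4)*R1:  [   0  -24  -12  -22 ]
R3 <- R3 - (-4)*R2:  [ 0  0  3  2 ]
R4 <- R4 - (4)*R2:  [   0    0  -12   -2 ]
R4 <- R4 - (-4)*R3:  [ 0  0  0  6 ]
Multipliers (in order of application): m_{21} = 0, m_{31} = -2, m_{41} = -4, m_{32} = -4, m_{42} = 4, m_{43} = -4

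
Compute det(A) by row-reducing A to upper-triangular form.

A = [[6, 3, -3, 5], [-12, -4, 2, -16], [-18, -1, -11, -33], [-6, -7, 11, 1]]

det(A) = 288

Forward elimination:
R2 <- R2 - (-2)*R1:  [  0   2  -4  -6 ]
R3 <- R3 - (-3)*R1:  [   0    8  -20  -18 ]
R4 <- R4 - (-1)*R1:  [  0  -4   8   6 ]
R3 <- R3 - (4)*R2:  [  0   0  -4   6 ]
R4 <- R4 - (-2)*R2:  [  0   0   0  -6 ]
Upper-triangular form:
[ 6  3  -3   5 ]
[ 0  2  -4  -6 ]
[ 0  0  -4   6 ]
[ 0  0   0  -6 ]
det(A) = (-1)^0 * (6) * (2) * (-4) * (-6) = 288  (0 row swaps -> sign +1)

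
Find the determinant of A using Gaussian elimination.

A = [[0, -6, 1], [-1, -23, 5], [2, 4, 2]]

Forward elimination:
R1 <-> R2   (pivot in column 1 was zero)
[ -1  -23  5 ]
[  0   -6  1 ]
[  2    4  2 ]
R3 <- R3 - (-2)*R1:  [   0  -42   12 ]
R3 <- R3 - (7)*R2:  [ 0  0  5 ]
Upper-triangular form:
[ -1  -23  5 ]
[  0   -6  1 ]
[  0    0  5 ]
det(A) = (-1)^1 * (-1) * (-6) * (5) = -30  (1 row swap -> sign -1)

det(A) = -30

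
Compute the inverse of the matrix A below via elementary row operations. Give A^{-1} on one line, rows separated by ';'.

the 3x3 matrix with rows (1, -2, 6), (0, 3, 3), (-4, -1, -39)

Gauss-Jordan on [A | I]:
R3 <- R3 - (-4)*R1:  [   0   -9  -15  |    4    0    1 ]
R2 <- (1/3)*R2:  [   0    1    1  |    0  1/3    0 ]
R1 <- R1 - (-2)*R2:  [   1    0    8  |    1  2/3    0 ]
R3 <- R3 - (-9)*R2:  [  0   0  -6  |   4   3   1 ]
R3 <- (1/-6)*R3:  [    0     0     1  |  -2/3  -1/2  -1/6 ]
R1 <- R1 - (8)*R3:  [    1     0     0  |  19/3  14/3   4/3 ]
R2 <- R2 - (1)*R3:  [   0    1    0  |  2/3  5/6  1/6 ]
Right block of [I | A^{-1}] is the inverse:
[ 19/3  14/3   4/3 ]
[  2/3   5/6   1/6 ]
[ -2/3  -1/2  -1/6 ]

inverse = [19/3 14/3 4/3; 2/3 5/6 1/6; -2/3 -1/2 -1/6]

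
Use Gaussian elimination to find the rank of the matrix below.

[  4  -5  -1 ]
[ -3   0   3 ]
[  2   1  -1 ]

rank(A) = 3

Row reduction:
R2 <- R2 - (-3/4)*R1:  [     0  -15/4    9/4 ]
R3 <- R3 - (1/2)*R1:  [    0   7/2  -1/2 ]
R3 <- R3 - (-14/15)*R2:  [   0    0  8/5 ]
Row echelon form:
[ 4     -5   -1 ]
[ 0  -15/4  9/4 ]
[ 0      0  8/5 ]
Nonzero rows / pivot columns: 3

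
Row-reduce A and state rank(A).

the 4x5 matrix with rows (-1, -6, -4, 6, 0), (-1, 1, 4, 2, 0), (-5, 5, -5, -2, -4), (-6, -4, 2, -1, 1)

rank(A) = 4

Row reduction:
R2 <- R2 - (1)*R1:  [  0   7   8  -4   0 ]
R3 <- R3 - (5)*R1:  [   0   35   15  -32   -4 ]
R4 <- R4 - (6)*R1:  [   0   32   26  -37    1 ]
R3 <- R3 - (5)*R2:  [   0    0  -25  -12   -4 ]
R4 <- R4 - (32/7)*R2:  [      0       0   -74/7  -131/7       1 ]
R4 <- R4 - (74/175)*R3:  [       0        0        0  -341/25  471/175 ]
Row echelon form:
[ -1  -6   -4        6        0 ]
[  0   7    8       -4        0 ]
[  0   0  -25      -12       -4 ]
[  0   0    0  -341/25  471/175 ]
Nonzero rows / pivot columns: 4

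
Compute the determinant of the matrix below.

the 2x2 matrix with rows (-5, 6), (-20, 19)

det(A) = 25

Forward elimination:
R2 <- R2 - (4)*R1:  [  0  -5 ]
Upper-triangular form:
[ -5   6 ]
[  0  -5 ]
det(A) = (-1)^0 * (-5) * (-5) = 25  (0 row swaps -> sign +1)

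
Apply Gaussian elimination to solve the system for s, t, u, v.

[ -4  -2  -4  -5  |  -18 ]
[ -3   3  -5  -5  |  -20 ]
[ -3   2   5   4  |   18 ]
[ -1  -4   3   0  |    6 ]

Forward elimination on [A|b]:
R2 <- R2 - (3/4)*R1:  [     0    9/2     -2   -5/4  -13/2 ]
R3 <- R3 - (3/4)*R1:  [    0   7/2     8  31/4  63/2 ]
R4 <- R4 - (1/4)*R1:  [    0  -7/2     4   5/4  21/2 ]
R3 <- R3 - (7/9)*R2:  [      0       0    86/9  157/18   329/9 ]
R4 <- R4 - (-7/9)*R2:  [    0     0  22/9  5/18  49/9 ]
R4 <- R4 - (11/43)*R3:  [       0        0        0   -84/43  -168/43 ]
Row echelon form:
[ -4   -2    -4      -5  |      -18 ]
[  0  9/2    -2    -5/4  |    -13/2 ]
[  0    0  86/9  157/18  |    329/9 ]
[  0    0     0  -84/43  |  -168/43 ]
Back-substitution:
v = (-168/43) / (-84/43) = 2
u = (329/9 - (157/18)*(2)) / (86/9) = 2
t = (-13/2 - (-2)*(2) - (-5/4)*(2)) / (9/2) = 0
s = (-18 - (-2)*(0) - (-4)*(2) - (-5)*(2)) / -4 = 0

(0, 0, 2, 2)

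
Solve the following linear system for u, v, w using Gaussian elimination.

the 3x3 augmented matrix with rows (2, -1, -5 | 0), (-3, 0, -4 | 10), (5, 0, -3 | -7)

Forward elimination on [A|b]:
R2 <- R2 - (-3/2)*R1:  [     0   -3/2  -23/2     10 ]
R3 <- R3 - (5/2)*R1:  [    0   5/2  19/2    -7 ]
R3 <- R3 - (-5/3)*R2:  [     0      0  -29/3   29/3 ]
Row echelon form:
[ 2    -1     -5  |     0 ]
[ 0  -3/2  -23/2  |    10 ]
[ 0     0  -29/3  |  29/3 ]
Back-substitution:
w = (29/3) / (-29/3) = -1
v = (10 - (-23/2)*(-1)) / (-3/2) = 1
u = (0 - (-1)*(1) - (-5)*(-1)) / 2 = -2

(-2, 1, -1)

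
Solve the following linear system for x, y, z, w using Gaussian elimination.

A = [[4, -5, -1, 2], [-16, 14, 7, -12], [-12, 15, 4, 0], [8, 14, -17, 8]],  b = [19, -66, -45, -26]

Forward elimination on [A|b]:
R2 <- R2 - (-4)*R1:  [  0  -6   3  -4  10 ]
R3 <- R3 - (-3)*R1:  [  0   0   1   6  12 ]
R4 <- R4 - (2)*R1:  [   0   24  -15    4  -64 ]
R4 <- R4 - (-4)*R2:  [   0    0   -3  -12  -24 ]
R4 <- R4 - (-3)*R3:  [  0   0   0   6  12 ]
Row echelon form:
[ 4  -5  -1   2  |  19 ]
[ 0  -6   3  -4  |  10 ]
[ 0   0   1   6  |  12 ]
[ 0   0   0   6  |  12 ]
Back-substitution:
w = (12) / 6 = 2
z = (12 - (6)*(2)) / 1 = 0
y = (10 - (3)*(0) - (-4)*(2)) / -6 = -3
x = (19 - (-5)*(-3) - (-1)*(0) - (2)*(2)) / 4 = 0

(0, -3, 0, 2)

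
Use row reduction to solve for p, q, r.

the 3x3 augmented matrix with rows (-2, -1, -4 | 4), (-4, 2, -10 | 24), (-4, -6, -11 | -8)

(-4, 4, 0)

Forward elimination on [A|b]:
R2 <- R2 - (2)*R1:  [  0   4  -2  16 ]
R3 <- R3 - (2)*R1:  [   0   -4   -3  -16 ]
R3 <- R3 - (-1)*R2:  [  0   0  -5   0 ]
Row echelon form:
[ -2  -1  -4  |   4 ]
[  0   4  -2  |  16 ]
[  0   0  -5  |   0 ]
Back-substitution:
r = (0) / -5 = 0
q = (16 - (-2)*(0)) / 4 = 4
p = (4 - (-1)*(4) - (-4)*(0)) / -2 = -4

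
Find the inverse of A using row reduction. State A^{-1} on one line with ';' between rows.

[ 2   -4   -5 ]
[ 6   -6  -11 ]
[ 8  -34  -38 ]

inverse = [73/36 -1/4 -7/36; -35/18 1/2 1/9; 13/6 -1/2 -1/6]

Gauss-Jordan on [A | I]:
R1 <- (1/2)*R1:  [    1    -2  -5/2  |   1/2     0     0 ]
R2 <- R2 - (6)*R1:  [  0   6   4  |  -3   1   0 ]
R3 <- R3 - (8)*R1:  [   0  -18  -18  |   -4    0    1 ]
R2 <- (1/6)*R2:  [    0     1   2/3  |  -1/2   1/6     0 ]
R1 <- R1 - (-2)*R2:  [    1     0  -7/6  |  -1/2   1/3     0 ]
R3 <- R3 - (-18)*R2:  [   0    0   -6  |  -13    3    1 ]
R3 <- (1/-6)*R3:  [    0     0     1  |  13/6  -1/2  -1/6 ]
R1 <- R1 - (-7/6)*R3:  [     1      0      0  |  73/36   -1/4  -7/36 ]
R2 <- R2 - (2/3)*R3:  [      0       1       0  |  -35/18     1/2     1/9 ]
Right block of [I | A^{-1}] is the inverse:
[  73/36  -1/4  -7/36 ]
[ -35/18   1/2    1/9 ]
[   13/6  -1/2   -1/6 ]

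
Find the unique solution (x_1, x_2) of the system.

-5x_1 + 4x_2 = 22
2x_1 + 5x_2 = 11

(-2, 3)

Forward elimination on [A|b]:
R2 <- R2 - (-2/5)*R1:  [    0  33/5  99/5 ]
Row echelon form:
[ -5     4  |    22 ]
[  0  33/5  |  99/5 ]
Back-substitution:
x_2 = (99/5) / (33/5) = 3
x_1 = (22 - (4)*(3)) / -5 = -2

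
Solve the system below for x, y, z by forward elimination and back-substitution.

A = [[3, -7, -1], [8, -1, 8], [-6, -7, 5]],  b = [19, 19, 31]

Forward elimination on [A|b]:
R2 <- R2 - (8/3)*R1:  [     0   53/3   32/3  -95/3 ]
R3 <- R3 - (-2)*R1:  [   0  -21    3   69 ]
R3 <- R3 - (-63/53)*R2:  [       0        0   831/53  1662/53 ]
Row echelon form:
[ 3    -7      -1  |       19 ]
[ 0  53/3    32/3  |    -95/3 ]
[ 0     0  831/53  |  1662/53 ]
Back-substitution:
z = (1662/53) / (831/53) = 2
y = (-95/3 - (32/3)*(2)) / (53/3) = -3
x = (19 - (-7)*(-3) - (-1)*(2)) / 3 = 0

(0, -3, 2)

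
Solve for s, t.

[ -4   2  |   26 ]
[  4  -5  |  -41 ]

(-4, 5)

Forward elimination on [A|b]:
R2 <- R2 - (-1)*R1:  [   0   -3  -15 ]
Row echelon form:
[ -4   2  |   26 ]
[  0  -3  |  -15 ]
Back-substitution:
t = (-15) / -3 = 5
s = (26 - (2)*(5)) / -4 = -4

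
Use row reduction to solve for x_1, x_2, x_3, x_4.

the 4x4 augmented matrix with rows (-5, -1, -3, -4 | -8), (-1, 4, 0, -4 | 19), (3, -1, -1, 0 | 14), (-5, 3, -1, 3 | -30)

Forward elimination on [A|b]:
R2 <- R2 - (1/5)*R1:  [     0   21/5    3/5  -16/5  103/5 ]
R3 <- R3 - (-3/5)*R1:  [     0   -8/5  -14/5  -12/5   46/5 ]
R4 <- R4 - (1)*R1:  [   0    4    2    7  -22 ]
R3 <- R3 - (-8/21)*R2:  [      0       0   -18/7  -76/21  358/21 ]
R4 <- R4 - (20/21)*R2:  [       0        0     10/7   211/21  -874/21 ]
R4 <- R4 - (-5/9)*R3:  [       0        0        0   217/27  -868/27 ]
Row echelon form:
[ -5    -1     -3      -4  |       -8 ]
[  0  21/5    3/5   -16/5  |    103/5 ]
[  0     0  -18/7  -76/21  |   358/21 ]
[  0     0      0  217/27  |  -868/27 ]
Back-substitution:
x_4 = (-868/27) / (217/27) = -4
x_3 = (358/21 - (-76/21)*(-4)) / (-18/7) = -1
x_2 = (103/5 - (3/5)*(-1) - (-16/5)*(-4)) / (21/5) = 2
x_1 = (-8 - (-1)*(2) - (-3)*(-1) - (-4)*(-4)) / -5 = 5

(5, 2, -1, -4)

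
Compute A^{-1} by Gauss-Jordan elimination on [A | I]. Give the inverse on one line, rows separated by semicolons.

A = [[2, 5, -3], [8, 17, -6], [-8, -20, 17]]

inverse = [-169/30 5/6 -7/10; 44/15 -1/3 2/5; 4/5 0 1/5]

Gauss-Jordan on [A | I]:
R1 <- (1/2)*R1:  [    1   5/2  -3/2  |   1/2     0     0 ]
R2 <- R2 - (8)*R1:  [  0  -3   6  |  -4   1   0 ]
R3 <- R3 - (-8)*R1:  [ 0  0  5  |  4  0  1 ]
R2 <- (1/-3)*R2:  [    0     1    -2  |   4/3  -1/3     0 ]
R1 <- R1 - (5/2)*R2:  [     1      0    7/2  |  -17/6    5/6      0 ]
R3 <- (1/5)*R3:  [   0    0    1  |  4/5    0  1/5 ]
R1 <- R1 - (7/2)*R3:  [       1        0        0  |  -169/30      5/6    -7/10 ]
R2 <- R2 - (-2)*R3:  [     0      1      0  |  44/15   -1/3    2/5 ]
Right block of [I | A^{-1}] is the inverse:
[ -169/30   5/6  -7/10 ]
[   44/15  -1/3    2/5 ]
[     4/5     0    1/5 ]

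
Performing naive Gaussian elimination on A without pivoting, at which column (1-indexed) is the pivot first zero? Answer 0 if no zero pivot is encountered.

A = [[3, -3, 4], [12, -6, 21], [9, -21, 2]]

first zero-pivot column = 3

Naive forward elimination:
R2 <- R2 - (4)*R1:  [ 0  6  5 ]
R3 <- R3 - (3)*R1:  [   0  -12  -10 ]
R3 <- R3 - (-2)*R2:  [ 0  0  0 ]
Matrix at this point:
[ 3  -3  4 ]
[ 0   6  5 ]
[ 0   0  0 ]
Pivot entry (3,3) in the last row is zero and there are no rows below to swap with -> zero pivot in column 3 (A is singular).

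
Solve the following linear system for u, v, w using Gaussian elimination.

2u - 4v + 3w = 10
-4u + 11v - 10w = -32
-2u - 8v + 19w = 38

Forward elimination on [A|b]:
R2 <- R2 - (-2)*R1:  [   0    3   -4  -12 ]
R3 <- R3 - (-1)*R1:  [   0  -12   22   48 ]
R3 <- R3 - (-4)*R2:  [ 0  0  6  0 ]
Row echelon form:
[ 2  -4   3  |   10 ]
[ 0   3  -4  |  -12 ]
[ 0   0   6  |    0 ]
Back-substitution:
w = (0) / 6 = 0
v = (-12 - (-4)*(0)) / 3 = -4
u = (10 - (-4)*(-4) - (3)*(0)) / 2 = -3

(-3, -4, 0)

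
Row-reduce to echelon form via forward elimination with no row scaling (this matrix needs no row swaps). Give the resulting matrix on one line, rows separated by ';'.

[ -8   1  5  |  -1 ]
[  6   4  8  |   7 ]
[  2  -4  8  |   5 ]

Forward elimination:
R2 <- R2 - (-3/4)*R1:  [    0  19/4  47/4  25/4 ]
R3 <- R3 - (-1/4)*R1:  [     0  -15/4   37/4   19/4 ]
R3 <- R3 - (-15/19)*R2:  [      0       0  352/19  184/19 ]
Row echelon form:
[ -8     1       5  |      -1 ]
[  0  19/4    47/4  |    25/4 ]
[  0     0  352/19  |  184/19 ]

REF = [-8 1 5 -1; 0 19/4 47/4 25/4; 0 0 352/19 184/19]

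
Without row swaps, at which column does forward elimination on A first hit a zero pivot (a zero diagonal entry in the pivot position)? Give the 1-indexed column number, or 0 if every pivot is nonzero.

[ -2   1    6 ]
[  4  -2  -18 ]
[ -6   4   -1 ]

first zero-pivot column = 2

Naive forward elimination:
R2 <- R2 - (-2)*R1:  [  0   0  -6 ]
R3 <- R3 - (3)*R1:  [   0    1  -19 ]
Matrix at this point:
[ -2  1    6 ]
[  0  0   -6 ]
[  0  1  -19 ]
Pivot entry (2,2) is zero but row 3 has 1 in column 2 -> naive elimination stops; a row interchange (e.g. R2 <-> R3) would be required here.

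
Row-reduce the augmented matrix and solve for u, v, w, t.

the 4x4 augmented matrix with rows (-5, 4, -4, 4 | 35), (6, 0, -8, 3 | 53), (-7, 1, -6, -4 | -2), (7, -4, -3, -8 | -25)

Forward elimination on [A|b]:
R2 <- R2 - (-6/5)*R1:  [     0   24/5  -64/5   39/5     95 ]
R3 <- R3 - (7/5)*R1:  [     0  -23/5   -2/5  -48/5    -51 ]
R4 <- R4 - (-7/5)*R1:  [     0    8/5  -43/5  -12/5     24 ]
R3 <- R3 - (-23/24)*R2:  [      0       0   -38/3   -17/8  961/24 ]
R4 <- R4 - (1/3)*R2:  [     0      0  -13/3     -5  -23/3 ]
R4 <- R4 - (13/38)*R3:  [         0          0          0  -1299/304  -6495/304 ]
Row echelon form:
[ -5     4     -4          4  |         35 ]
[  0  24/5  -64/5       39/5  |         95 ]
[  0     0  -38/3      -17/8  |     961/24 ]
[  0     0      0  -1299/304  |  -6495/304 ]
Back-substitution:
t = (-6495/304) / (-1299/304) = 5
w = (961/24 - (-17/8)*(5)) / (-38/3) = -4
v = (95 - (-64/5)*(-4) - (39/5)*(5)) / (24/5) = 1
u = (35 - (4)*(1) - (-4)*(-4) - (4)*(5)) / -5 = 1

(1, 1, -4, 5)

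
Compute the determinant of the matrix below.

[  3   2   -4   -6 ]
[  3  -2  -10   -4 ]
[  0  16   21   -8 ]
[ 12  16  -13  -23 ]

det(A) = 180

Forward elimination:
R2 <- R2 - (1)*R1:  [  0  -4  -6   2 ]
R4 <- R4 - (4)*R1:  [ 0  8  3  1 ]
R3 <- R3 - (-4)*R2:  [  0   0  -3   0 ]
R4 <- R4 - (-2)*R2:  [  0   0  -9   5 ]
R4 <- R4 - (3)*R3:  [ 0  0  0  5 ]
Upper-triangular form:
[ 3   2  -4  -6 ]
[ 0  -4  -6   2 ]
[ 0   0  -3   0 ]
[ 0   0   0   5 ]
det(A) = (-1)^0 * (3) * (-4) * (-3) * (5) = 180  (0 row swaps -> sign +1)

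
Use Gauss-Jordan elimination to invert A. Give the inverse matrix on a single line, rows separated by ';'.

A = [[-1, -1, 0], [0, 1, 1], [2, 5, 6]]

inverse = [-1/3 -2 1/3; -2/3 2 -1/3; 2/3 -1 1/3]

Gauss-Jordan on [A | I]:
R1 <- (1/-1)*R1:  [  1   1   0  |  -1   0   0 ]
R3 <- R3 - (2)*R1:  [ 0  3  6  |  2  0  1 ]
R1 <- R1 - (1)*R2:  [  1   0  -1  |  -1  -1   0 ]
R3 <- R3 - (3)*R2:  [  0   0   3  |   2  -3   1 ]
R3 <- (1/3)*R3:  [   0    0    1  |  2/3   -1  1/3 ]
R1 <- R1 - (-1)*R3:  [    1     0     0  |  -1/3    -2   1/3 ]
R2 <- R2 - (1)*R3:  [    0     1     0  |  -2/3     2  -1/3 ]
Right block of [I | A^{-1}] is the inverse:
[ -1/3  -2   1/3 ]
[ -2/3   2  -1/3 ]
[  2/3  -1   1/3 ]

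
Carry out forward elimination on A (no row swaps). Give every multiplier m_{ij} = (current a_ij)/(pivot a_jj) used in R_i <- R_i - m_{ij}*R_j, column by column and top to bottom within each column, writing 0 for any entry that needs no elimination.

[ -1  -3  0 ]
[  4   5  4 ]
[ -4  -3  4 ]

Forward elimination:
R2 <- R2 - (-4)*R1:  [  0  -7   4 ]
R3 <- R3 - (4)*R1:  [ 0  9  4 ]
R3 <- R3 - (-9/7)*R2:  [    0     0  64/7 ]
Multipliers (in order of application): m_{21} = -4, m_{31} = 4, m_{32} = -9/7

multipliers: -4, 4, -9/7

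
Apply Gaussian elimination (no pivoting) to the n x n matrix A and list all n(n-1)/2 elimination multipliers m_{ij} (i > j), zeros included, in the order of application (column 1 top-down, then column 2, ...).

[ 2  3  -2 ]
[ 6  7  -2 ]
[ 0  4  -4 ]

multipliers: 3, 0, -2

Forward elimination:
R2 <- R2 - (3)*R1:  [  0  -2   4 ]
R3: entry in column 1 is already 0 -> m_{31} = 0 (no row operation needed)
R3 <- R3 - (-2)*R2:  [ 0  0  4 ]
Multipliers (in order of application): m_{21} = 3, m_{31} = 0, m_{32} = -2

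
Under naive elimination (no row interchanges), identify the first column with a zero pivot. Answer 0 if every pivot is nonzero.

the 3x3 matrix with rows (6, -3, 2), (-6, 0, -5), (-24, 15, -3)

Naive forward elimination:
R2 <- R2 - (-1)*R1:  [  0  -3  -3 ]
R3 <- R3 - (-4)*R1:  [ 0  3  5 ]
R3 <- R3 - (-1)*R2:  [ 0  0  2 ]
All pivots nonzero; naive elimination completes without hitting a zero pivot.

first zero-pivot column = 0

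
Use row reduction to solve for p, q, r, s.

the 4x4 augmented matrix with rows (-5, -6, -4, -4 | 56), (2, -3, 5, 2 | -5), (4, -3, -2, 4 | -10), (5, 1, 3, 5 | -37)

Forward elimination on [A|b]:
R2 <- R2 - (-2/5)*R1:  [     0  -27/5   17/5    2/5   87/5 ]
R3 <- R3 - (-4/5)*R1:  [     0  -39/5  -26/5    4/5  174/5 ]
R4 <- R4 - (-1)*R1:  [  0  -5  -1   1  19 ]
R3 <- R3 - (13/9)*R2:  [     0      0  -91/9    2/9   29/3 ]
R4 <- R4 - (25/27)*R2:  [       0        0  -112/27    17/27     26/9 ]
R4 <- R4 - (16/39)*R3:  [      0       0       0    7/13  -14/13 ]
Row echelon form:
[ -5     -6     -4    -4  |      56 ]
[  0  -27/5   17/5   2/5  |    87/5 ]
[  0      0  -91/9   2/9  |    29/3 ]
[  0      0      0  7/13  |  -14/13 ]
Back-substitution:
s = (-14/13) / (7/13) = -2
r = (29/3 - (2/9)*(-2)) / (-91/9) = -1
q = (87/5 - (17/5)*(-1) - (2/5)*(-2)) / (-27/5) = -4
p = (56 - (-6)*(-4) - (-4)*(-1) - (-4)*(-2)) / -5 = -4

(-4, -4, -1, -2)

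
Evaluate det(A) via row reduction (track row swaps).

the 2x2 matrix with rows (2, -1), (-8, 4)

Forward elimination:
R2 <- R2 - (-4)*R1:  [ 0  0 ]
Upper-triangular form:
[ 2  -1 ]
[ 0   0 ]
det(A) = (-1)^0 * (2) * (0) = 0  (0 row swaps -> sign +1)

det(A) = 0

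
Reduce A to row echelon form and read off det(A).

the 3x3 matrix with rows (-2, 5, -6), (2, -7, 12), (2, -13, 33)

Forward elimination:
R2 <- R2 - (-1)*R1:  [  0  -2   6 ]
R3 <- R3 - (-1)*R1:  [  0  -8  27 ]
R3 <- R3 - (4)*R2:  [ 0  0  3 ]
Upper-triangular form:
[ -2   5  -6 ]
[  0  -2   6 ]
[  0   0   3 ]
det(A) = (-1)^0 * (-2) * (-2) * (3) = 12  (0 row swaps -> sign +1)

det(A) = 12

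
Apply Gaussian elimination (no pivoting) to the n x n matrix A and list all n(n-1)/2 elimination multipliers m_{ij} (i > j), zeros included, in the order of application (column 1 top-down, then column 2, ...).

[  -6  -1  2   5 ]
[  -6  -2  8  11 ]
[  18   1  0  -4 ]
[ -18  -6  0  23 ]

Forward elimination:
R2 <- R2 - (1)*R1:  [  0  -1   6   6 ]
R3 <- R3 - (-3)*R1:  [  0  -2   6  11 ]
R4 <- R4 - (3)*R1:  [  0  -3  -6   8 ]
R3 <- R3 - (2)*R2:  [  0   0  -6  -1 ]
R4 <- R4 - (3)*R2:  [   0    0  -24  -10 ]
R4 <- R4 - (4)*R3:  [  0   0   0  -6 ]
Multipliers (in order of application): m_{21} = 1, m_{31} = -3, m_{41} = 3, m_{32} = 2, m_{42} = 3, m_{43} = 4

multipliers: 1, -3, 3, 2, 3, 4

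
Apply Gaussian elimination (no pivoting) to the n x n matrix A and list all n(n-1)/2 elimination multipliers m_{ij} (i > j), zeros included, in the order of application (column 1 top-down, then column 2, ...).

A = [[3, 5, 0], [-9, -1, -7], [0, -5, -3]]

multipliers: -3, 0, -5/14

Forward elimination:
R2 <- R2 - (-3)*R1:  [  0  14  -7 ]
R3: entry in column 1 is already 0 -> m_{31} = 0 (no row operation needed)
R3 <- R3 - (-5/14)*R2:  [     0      0  -11/2 ]
Multipliers (in order of application): m_{21} = -3, m_{31} = 0, m_{32} = -5/14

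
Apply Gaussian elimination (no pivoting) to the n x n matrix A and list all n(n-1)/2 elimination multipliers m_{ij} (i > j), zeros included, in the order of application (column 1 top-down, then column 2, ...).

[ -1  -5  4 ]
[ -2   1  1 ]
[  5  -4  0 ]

multipliers: 2, -5, -29/11

Forward elimination:
R2 <- R2 - (2)*R1:  [  0  11  -7 ]
R3 <- R3 - (-5)*R1:  [   0  -29   20 ]
R3 <- R3 - (-29/11)*R2:  [     0      0  17/11 ]
Multipliers (in order of application): m_{21} = 2, m_{31} = -5, m_{32} = -29/11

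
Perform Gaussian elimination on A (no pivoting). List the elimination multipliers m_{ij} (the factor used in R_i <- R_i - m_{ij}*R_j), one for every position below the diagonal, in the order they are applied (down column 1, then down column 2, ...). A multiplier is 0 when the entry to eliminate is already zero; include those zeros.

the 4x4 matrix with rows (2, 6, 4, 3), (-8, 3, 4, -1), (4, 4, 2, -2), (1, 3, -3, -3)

Forward elimination:
R2 <- R2 - (-4)*R1:  [  0  27  20  11 ]
R3 <- R3 - (2)*R1:  [  0  -8  -6  -8 ]
R4 <- R4 - (1/2)*R1:  [    0     0    -5  -9/2 ]
R3 <- R3 - (-8/27)*R2:  [       0        0    -2/27  -128/27 ]
R4: entry in column 2 is already 0 -> m_{42} = 0 (no row operation needed)
R4 <- R4 - (135/2)*R3:  [     0      0      0  631/2 ]
Multipliers (in order of application): m_{21} = -4, m_{31} = 2, m_{41} = 1/2, m_{32} = -8/27, m_{42} = 0, m_{43} = 135/2

multipliers: -4, 2, 1/2, -8/27, 0, 135/2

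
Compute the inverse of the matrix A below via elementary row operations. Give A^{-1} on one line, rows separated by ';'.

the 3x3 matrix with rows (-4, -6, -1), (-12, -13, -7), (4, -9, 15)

Gauss-Jordan on [A | I]:
R1 <- (1/-4)*R1:  [    1   3/2   1/4  |  -1/4     0     0 ]
R2 <- R2 - (-12)*R1:  [  0   5  -4  |  -3   1   0 ]
R3 <- R3 - (4)*R1:  [   0  -15   14  |    1    0    1 ]
R2 <- (1/5)*R2:  [    0     1  -4/5  |  -3/5   1/5     0 ]
R1 <- R1 - (3/2)*R2:  [     1      0  29/20  |  13/20  -3/10      0 ]
R3 <- R3 - (-15)*R2:  [  0   0   2  |  -8   3   1 ]
R3 <- (1/2)*R3:  [   0    0    1  |   -4  3/2  1/2 ]
R1 <- R1 - (29/20)*R3:  [      1       0       0  |  129/20  -99/40  -29/40 ]
R2 <- R2 - (-4/5)*R3:  [     0      1      0  |  -19/5    7/5    2/5 ]
Right block of [I | A^{-1}] is the inverse:
[ 129/20  -99/40  -29/40 ]
[  -19/5     7/5     2/5 ]
[     -4     3/2     1/2 ]

inverse = [129/20 -99/40 -29/40; -19/5 7/5 2/5; -4 3/2 1/2]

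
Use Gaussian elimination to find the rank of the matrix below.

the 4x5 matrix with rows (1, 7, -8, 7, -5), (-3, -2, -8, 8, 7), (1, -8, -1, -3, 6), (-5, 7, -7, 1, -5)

rank(A) = 4

Row reduction:
R2 <- R2 - (-3)*R1:  [   0   19  -32   29   -8 ]
R3 <- R3 - (1)*R1:  [   0  -15    7  -10   11 ]
R4 <- R4 - (-5)*R1:  [   0   42  -47   36  -30 ]
R3 <- R3 - (-15/19)*R2:  [       0        0  -347/19   245/19    89/19 ]
R4 <- R4 - (42/19)*R2:  [       0        0   451/19  -534/19  -234/19 ]
R4 <- R4 - (-451/347)*R3:  [         0          0          0  -3937/347  -2161/347 ]
Row echelon form:
[ 1   7       -8          7         -5 ]
[ 0  19      -32         29         -8 ]
[ 0   0  -347/19     245/19      89/19 ]
[ 0   0        0  -3937/347  -2161/347 ]
Nonzero rows / pivot columns: 4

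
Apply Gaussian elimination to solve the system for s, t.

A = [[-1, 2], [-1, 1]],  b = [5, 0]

Forward elimination on [A|b]:
R2 <- R2 - (1)*R1:  [  0  -1  -5 ]
Row echelon form:
[ -1   2  |   5 ]
[  0  -1  |  -5 ]
Back-substitution:
t = (-5) / -1 = 5
s = (5 - (2)*(5)) / -1 = 5

(5, 5)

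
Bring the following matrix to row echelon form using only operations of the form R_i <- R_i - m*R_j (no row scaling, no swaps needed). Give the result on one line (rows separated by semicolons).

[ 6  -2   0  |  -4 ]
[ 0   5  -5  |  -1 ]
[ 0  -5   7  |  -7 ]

REF = [6 -2 0 -4; 0 5 -5 -1; 0 0 2 -8]

Forward elimination:
R3 <- R3 - (-1)*R2:  [  0   0   2  -8 ]
Row echelon form:
[ 6  -2   0  |  -4 ]
[ 0   5  -5  |  -1 ]
[ 0   0   2  |  -8 ]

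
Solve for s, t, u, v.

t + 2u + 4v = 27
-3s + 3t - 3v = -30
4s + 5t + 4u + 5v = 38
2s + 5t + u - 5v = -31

Forward elimination on [A|b]:
R1 <-> R2   (pivot in column 1 was zero)
[ -3  3  0  -3  -30 ]
[  0  1  2   4   27 ]
[  4  5  4   5   38 ]
[  2  5  1  -5  -31 ]
R3 <- R3 - (-4/3)*R1:  [  0   9   4   1  -2 ]
R4 <- R4 - (-2/3)*R1:  [   0    7    1   -7  -51 ]
R3 <- R3 - (9)*R2:  [    0     0   -14   -35  -245 ]
R4 <- R4 - (7)*R2:  [    0     0   -13   -35  -240 ]
R4 <- R4 - (13/14)*R3:  [     0      0      0   -5/2  -25/2 ]
Row echelon form:
[ -3  3    0    -3  |    -30 ]
[  0  1    2     4  |     27 ]
[  0  0  -14   -35  |   -245 ]
[  0  0    0  -5/2  |  -25/2 ]
Back-substitution:
v = (-25/2) / (-5/2) = 5
u = (-245 - (-35)*(5)) / -14 = 5
t = (27 - (2)*(5) - (4)*(5)) / 1 = -3
s = (-30 - (3)*(-3) - (-3)*(5)) / -3 = 2

(2, -3, 5, 5)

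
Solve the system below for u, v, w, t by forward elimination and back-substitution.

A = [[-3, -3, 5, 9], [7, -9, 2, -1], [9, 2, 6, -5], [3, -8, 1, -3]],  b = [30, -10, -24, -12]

(-1, 0, 0, 3)

Forward elimination on [A|b]:
R2 <- R2 - (-7/3)*R1:  [    0   -16  41/3    20    60 ]
R3 <- R3 - (-3)*R1:  [  0  -7  21  22  66 ]
R4 <- R4 - (-1)*R1:  [   0  -11    6    6   18 ]
R3 <- R3 - (7/16)*R2:  [      0       0  721/48    53/4   159/4 ]
R4 <- R4 - (11/16)*R2:  [       0        0  -163/48    -31/4    -93/4 ]
R4 <- R4 - (-163/721)*R3:  [          0           0           0   -3428/721  -10284/721 ]
Row echelon form:
[ -3   -3       5          9  |          30 ]
[  0  -16    41/3         20  |          60 ]
[  0    0  721/48       53/4  |       159/4 ]
[  0    0       0  -3428/721  |  -10284/721 ]
Back-substitution:
t = (-10284/721) / (-3428/721) = 3
w = (159/4 - (53/4)*(3)) / (721/48) = 0
v = (60 - (41/3)*(0) - (20)*(3)) / -16 = 0
u = (30 - (-3)*(0) - (5)*(0) - (9)*(3)) / -3 = -1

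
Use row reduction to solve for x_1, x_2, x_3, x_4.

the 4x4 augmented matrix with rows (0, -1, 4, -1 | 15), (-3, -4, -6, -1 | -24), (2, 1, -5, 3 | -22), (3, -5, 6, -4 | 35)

Forward elimination on [A|b]:
R1 <-> R2   (pivot in column 1 was zero)
[ -3  -4  -6  -1  -24 ]
[  0  -1   4  -1   15 ]
[  2   1  -5   3  -22 ]
[  3  -5   6  -4   35 ]
R3 <- R3 - (-2/3)*R1:  [    0  -5/3    -9   7/3   -38 ]
R4 <- R4 - (-1)*R1:  [  0  -9   0  -5  11 ]
R3 <- R3 - (5/3)*R2:  [     0      0  -47/3      4    -63 ]
R4 <- R4 - (9)*R2:  [    0     0   -36     4  -124 ]
R4 <- R4 - (108/47)*R3:  [       0        0        0  -244/47   976/47 ]
Row echelon form:
[ -3  -4     -6       -1  |     -24 ]
[  0  -1      4       -1  |      15 ]
[  0   0  -47/3        4  |     -63 ]
[  0   0      0  -244/47  |  976/47 ]
Back-substitution:
x_4 = (976/47) / (-244/47) = -4
x_3 = (-63 - (4)*(-4)) / (-47/3) = 3
x_2 = (15 - (4)*(3) - (-1)*(-4)) / -1 = 1
x_1 = (-24 - (-4)*(1) - (-6)*(3) - (-1)*(-4)) / -3 = 2

(2, 1, 3, -4)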